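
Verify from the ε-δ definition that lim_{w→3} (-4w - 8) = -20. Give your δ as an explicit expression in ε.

δ = ε/4

Let ε > 0. We need δ > 0 so that 0 < |w − 3| < δ implies |(-4w - 8) + 20| < ε.
Since (-4w - 8) + 20 = -4(w − 3), we have |(-4w - 8) + 20| = 4|w − 3|.
Thus it suffices that |w − 3| < ε/4.
Choosing δ = ε/4 gives |(-4w - 8) + 20| = 4|w − 3| < ε whenever |w − 3| < δ.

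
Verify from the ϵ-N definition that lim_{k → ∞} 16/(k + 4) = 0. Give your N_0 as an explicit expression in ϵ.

Suppose ϵ > 0. For k ≥ 1, |16/(k + 4) − 0| = 16/(k + 4) ≤ 16/k.
We need 16/k < ϵ, i.e. k > 16/ϵ.
Take N_0 = 16/ϵ. If k > N_0 then |16/(k + 4)| ≤ 16/k < ϵ.

N_0 = 16/ϵ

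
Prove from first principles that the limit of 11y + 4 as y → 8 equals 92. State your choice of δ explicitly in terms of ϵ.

δ = ϵ/11

Let ϵ > 0. We need δ > 0 so that 0 < |y − 8| < δ implies |(11y + 4) − 92| < ϵ.
Since (11y + 4) − 92 = 11(y − 8), we have |(11y + 4) − 92| = 11|y − 8|.
So 11|y − 8| < ϵ exactly when |y − 8| < ϵ/11.
Take δ = ϵ/11. If 0 < |y − 8| < δ then |(11y + 4) − 92| = 11|y − 8| < 11·(ϵ/11) = ϵ.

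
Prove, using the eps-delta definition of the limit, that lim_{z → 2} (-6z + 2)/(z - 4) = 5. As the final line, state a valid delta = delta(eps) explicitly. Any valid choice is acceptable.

delta = min(1, (1/11)eps)

Fix eps > 0. We want delta > 0 with 0 < |z − 2| < delta ⇒ |(-6z + 2)/(z - 4) − 5| < eps.
Combining over a common denominator, (-6z + 2)/(z - 4) − 5 = [(-6z + 2)·(-2) − (-10)·(z - 4)] / [(-2)·(z - 4)] = 22(z − 2) / ((-2)(z - 4)).
So |(-6z + 2)/(z - 4) − 5| = 22|z − 2| / (2·|z − 4|).
Restrict delta ≤ 1. Then |z − 2| < 1 gives |z − 4| = |(z − 2) + (-2)| ≥ 2 − 1 = 1.
Hence |(-6z + 2)/(z - 4) − 5| < 22|z − 2|/(2·1) = 11|z − 2|, which is < eps once |z − 2| < (1/11)eps.
Take delta = min(1, (1/11)eps). Then 0 < |z − 2| < delta forces both bounds, so |(-6z + 2)/(z - 4) − 5| < eps.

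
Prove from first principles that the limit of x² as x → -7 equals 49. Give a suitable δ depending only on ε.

δ = min(1, ε/15)

Suppose ε > 0. We seek δ > 0 with 0 < |x + 7| < δ ⇒ |x² − 49| < ε.
Factor: x² − 49 = (x + 7)(x - 7), so |x² − 49| = |x + 7|·|x - 7|.
Impose δ ≤ 1 so that |x| < 8; then |x - 7| ≤ 15.
Hence |x² − 49| ≤ 15|x + 7|, which is < ε once |x + 7| < ε/15.
Take δ = min(1, ε/15). If 0 < |x + 7| < δ then both bounds hold and |x² − 49| ≤ 15|x + 7| < 15·(ε/15) = ε.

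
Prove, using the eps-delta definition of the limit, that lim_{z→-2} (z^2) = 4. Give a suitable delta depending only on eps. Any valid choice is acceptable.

Let eps > 0. We seek delta > 0 with 0 < |z + 2| < delta ⇒ |z^2 − 4| < eps.
Factor: z^2 − 4 = (z + 2)(z - 2), so |z^2 − 4| = |z + 2|·|z - 2|.
Restrict delta ≤ 1. Then |z + 2| < 1 gives |z| < 3, so by the triangle inequality |z - 2| ≤ 3 + 2 = 5.
Hence |z^2 − 4| ≤ 5|z + 2|, which is < eps once |z + 2| < eps/5.
Take delta = min(1, eps/5). If 0 < |z + 2| < delta then both bounds hold and |z^2 − 4| ≤ 5|z + 2| < 5·(eps/5) = eps.

delta = min(1, eps/5)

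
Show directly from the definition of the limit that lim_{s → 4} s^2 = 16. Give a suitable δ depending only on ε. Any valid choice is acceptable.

Let ε > 0 be given. We seek δ > 0 with 0 < |s − 4| < δ ⇒ |s^2 − 16| < ε.
Factor: s^2 − 16 = (s − 4)(s + 4), so |s^2 − 16| = |s − 4|·|s + 4|.
Impose δ ≤ 1 so that |s| < 5; then |s + 4| ≤ 9.
Hence |s^2 − 16| ≤ 9|s − 4|, which is < ε once |s − 4| < ε/9.
Take δ = min(1, ε/9). If 0 < |s − 4| < δ then both bounds hold and |s^2 − 16| ≤ 9|s − 4| < 9·(ε/9) = ε.

δ = min(1, ε/9)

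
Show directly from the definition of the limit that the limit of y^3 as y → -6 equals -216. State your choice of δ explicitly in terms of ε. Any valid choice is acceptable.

Suppose ε > 0. We seek δ > 0 with 0 < |y + 6| < δ ⇒ |y^3 + 216| < ε.
Factor: y^3 + 216 = (y + 6)(y^2 - 6y + 36), so |y^3 + 216| = |y + 6|·|y^2 - 6y + 36|.
Restrict δ ≤ 1. Then |y + 6| < 1 gives |y| < 7, so by the triangle inequality |y^2 - 6y + 36| ≤ 7^2 + 6·7 + 36 = 127.
Hence |y^3 + 216| ≤ 127|y + 6|, which is < ε once |y + 6| < ε/127.
Take δ = min(1, ε/127). If 0 < |y + 6| < δ then both bounds hold and |y^3 + 216| ≤ 127|y + 6| < 127·(ε/127) = ε.

δ = min(1, ε/127)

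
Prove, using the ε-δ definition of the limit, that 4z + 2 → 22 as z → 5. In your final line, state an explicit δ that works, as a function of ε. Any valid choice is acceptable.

Suppose ε > 0. We need δ > 0 so that 0 < |z − 5| < δ implies |(4z + 2) − 22| < ε.
Since (4z + 2) − 22 = 4(z − 5), we have |(4z + 2) − 22| = 4|z − 5|.
Thus it suffices that |z − 5| < ε/4.
Take δ = ε/4. If 0 < |z − 5| < δ then |(4z + 2) − 22| = 4|z − 5| < 4·(ε/4) = ε.

δ = ε/4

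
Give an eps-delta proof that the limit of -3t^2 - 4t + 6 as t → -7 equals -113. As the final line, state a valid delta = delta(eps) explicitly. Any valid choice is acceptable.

Fix eps > 0. We want delta > 0 such that 0 < |t + 7| < delta implies |(-3t^2 - 4t + 6) + 113| < eps.
(-3t^2 - 4t + 6) + 113 = -3t^2 - 4t + 119 = (t + 7)(-3t + 17).
So |(-3t^2 - 4t + 6) + 113| = |t + 7|·|-3t + 17|.
Require delta ≤ 1. Then |t + 7| < 1 gives |t| < 8, and by the triangle inequality |-3t + 17| ≤ 3·8 + 17 = 41.
Hence |(-3t^2 - 4t + 6) + 113| ≤ 41|t + 7| < eps provided |t + 7| < eps/41.
Take delta = min(1, eps/41). Then 0 < |t + 7| < delta gives both |t + 7| < 1 and |t + 7| < eps/41, so |(-3t^2 - 4t + 6) + 113| < eps.

delta = min(1, eps/41)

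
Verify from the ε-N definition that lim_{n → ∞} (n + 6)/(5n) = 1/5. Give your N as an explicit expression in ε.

Fix ε > 0. For n ≥ 1, |(n + 6)/(5n) − (1/5)| = |30|/(5(5n)) = 30/(5(5n)).
Since 5n ≥ 5n for n ≥ 1, this is ≤ 30/(5·5n) = (6/5)/n.
So |(n + 6)/(5n) − (1/5)| < ε whenever n > (6/5)/ε.
Take N = (6/5)/ε. If n > N then |(n + 6)/(5n) − (1/5)| ≤ (6/5)/n < ε.

N = (6/5)/ε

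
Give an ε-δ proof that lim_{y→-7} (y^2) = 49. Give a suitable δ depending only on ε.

Let ε > 0 be given. We seek δ > 0 with 0 < |y + 7| < δ ⇒ |y^2 − 49| < ε.
Factor: y^2 − 49 = (y + 7)(y - 7), so |y^2 − 49| = |y + 7|·|y - 7|.
Impose δ ≤ 2 so that |y| < 9; then |y - 7| ≤ 16.
Hence |y^2 − 49| ≤ 16|y + 7|, which is < ε once |y + 7| < ε/16.
Take δ = min(2, ε/16). If 0 < |y + 7| < δ then both bounds hold and |y^2 − 49| ≤ 16|y + 7| < 16·(ε/16) = ε.

δ = min(2, ε/16)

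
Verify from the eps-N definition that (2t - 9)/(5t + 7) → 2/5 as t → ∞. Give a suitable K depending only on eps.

Let eps > 0 be given. We seek K > 0 such that t > K implies |(2t - 9)/(5t + 7) − (2/5)| < eps.
(2t - 9)/(5t + 7) − (2/5) = (5(2t - 9) − 2(5t + 7)) / (5(5t + 7)) = -59/(5(5t + 7)).
For t > 0 we have 5t + 7 > 5t, so |(2t - 9)/(5t + 7) − (2/5)| = 59/(5(5t + 7)) < 59/(5·5t) = (59/25)/t.
Thus |(2t - 9)/(5t + 7) − (2/5)| < eps whenever t > (59/25)/eps.
Take K = (59/25)/eps. If t > K then |(2t - 9)/(5t + 7) − (2/5)| < (59/25)/t < eps.

K = (59/25)/eps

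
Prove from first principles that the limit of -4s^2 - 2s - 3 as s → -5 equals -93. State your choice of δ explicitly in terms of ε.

Let ε > 0. We want δ > 0 such that 0 < |s + 5| < δ implies |(-4s^2 - 2s - 3) + 93| < ε.
(-4s^2 - 2s - 3) + 93 = -4s^2 - 2s + 90 = (s + 5)(-4s + 18).
So |(-4s^2 - 2s - 3) + 93| = |s + 5|·|-4s + 18|.
Assume first that |s + 5| < 1, so |s| < 6. Then |-4s + 18| ≤ 4·6 + 18 = 42.
Hence |(-4s^2 - 2s - 3) + 93| ≤ 42|s + 5| < ε provided |s + 5| < ε/42.
Choosing δ = min(1, ε/42) ensures both conditions, hence |(-4s^2 - 2s - 3) + 93| < ε.

δ = min(1, ε/42)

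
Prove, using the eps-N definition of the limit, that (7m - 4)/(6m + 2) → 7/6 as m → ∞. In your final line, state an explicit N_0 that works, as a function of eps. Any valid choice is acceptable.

Let eps > 0 be given. For m ≥ 1, |(7m - 4)/(6m + 2) − (7/6)| = |-38|/(6(6m + 2)) = 38/(6(6m + 2)).
Since 6m + 2 ≥ 6m for m ≥ 1, this is ≤ 38/(6·6m) = (19/18)/m.
So |(7m - 4)/(6m + 2) − (7/6)| < eps whenever m > (19/18)/eps.
Take N_0 = (19/18)/eps. If m > N_0 then |(7m - 4)/(6m + 2) − (7/6)| ≤ (19/18)/m < eps.

N_0 = (19/18)/eps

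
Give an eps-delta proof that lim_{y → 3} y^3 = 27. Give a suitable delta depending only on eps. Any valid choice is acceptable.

delta = min(1, eps/37)

Fix eps > 0. We seek delta > 0 with 0 < |y − 3| < delta ⇒ |y^3 − 27| < eps.
Factor: y^3 − 27 = (y − 3)(y^2 + 3y + 9), so |y^3 − 27| = |y − 3|·|y^2 + 3y + 9|.
Restrict delta ≤ 1. Then |y − 3| < 1 gives |y| < 4, so by the triangle inequality |y^2 + 3y + 9| ≤ 4^2 + 3·4 + 9 = 37.
Hence |y^3 − 27| ≤ 37|y − 3|, which is < eps once |y − 3| < eps/37.
Take delta = min(1, eps/37). If 0 < |y − 3| < delta then both bounds hold and |y^3 − 27| ≤ 37|y − 3| < 37·(eps/37) = eps.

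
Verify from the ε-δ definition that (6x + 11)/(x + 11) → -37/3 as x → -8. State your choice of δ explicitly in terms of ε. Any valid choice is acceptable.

δ = min(3/2, (9/110)ε)

Suppose ε > 0. We want δ > 0 with 0 < |x + 8| < δ ⇒ |(6x + 11)/(x + 11) + 37/3| < ε.
Combining over a common denominator, (6x + 11)/(x + 11) + 37/3 = [(6x + 11)·3 − (-37)·(x + 11)] / [3·(x + 11)] = 55(x + 8) / (3(x + 11)).
So |(6x + 11)/(x + 11) + 37/3| = 55|x + 8| / (3·|x + 11|).
Restrict δ ≤ 3/2. Then |x + 8| < 3/2 gives |x + 11| = |(x + 8) + 3| ≥ 3 − 3/2 = 3/2.
Hence |(6x + 11)/(x + 11) + 37/3| < 55|x + 8|/(3·(3/2)) = (110/9)|x + 8|, which is < ε once |x + 8| < (9/110)ε.
Take δ = min(3/2, (9/110)ε). Then 0 < |x + 8| < δ forces both bounds, so |(6x + 11)/(x + 11) + 37/3| < ε.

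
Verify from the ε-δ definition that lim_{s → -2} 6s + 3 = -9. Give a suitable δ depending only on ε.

δ = ε/6

Suppose ε > 0. We need δ > 0 so that 0 < |s + 2| < δ implies |(6s + 3) + 9| < ε.
Since (6s + 3) + 9 = 6(s + 2), we have |(6s + 3) + 9| = 6|s + 2|.
Thus it suffices that |s + 2| < ε/6.
Take δ = ε/6. If 0 < |s + 2| < δ then |(6s + 3) + 9| = 6|s + 2| < 6·(ε/6) = ε.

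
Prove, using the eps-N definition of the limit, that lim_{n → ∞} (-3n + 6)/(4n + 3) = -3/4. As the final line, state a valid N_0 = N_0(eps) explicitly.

N_0 = (33/16)/eps

Let eps > 0. For n ≥ 1, |(-3n + 6)/(4n + 3) + 3/4| = |33|/(4(4n + 3)) = 33/(4(4n + 3)).
Since 4n + 3 ≥ 4n for n ≥ 1, this is ≤ 33/(4·4n) = (33/16)/n.
So |(-3n + 6)/(4n + 3) + 3/4| < eps whenever n > (33/16)/eps.
Take N_0 = (33/16)/eps. If n > N_0 then |(-3n + 6)/(4n + 3) + 3/4| ≤ (33/16)/n < eps.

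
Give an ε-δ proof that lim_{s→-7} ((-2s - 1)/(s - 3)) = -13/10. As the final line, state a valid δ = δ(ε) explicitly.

δ = min(5, (50/7)ε)

Let ε > 0. We want δ > 0 with 0 < |s + 7| < δ ⇒ |(-2s - 1)/(s - 3) + 13/10| < ε.
Combining over a common denominator, (-2s - 1)/(s - 3) + 13/10 = [(-2s - 1)·(-10) − 13·(s - 3)] / [(-10)·(s - 3)] = 7(s + 7) / ((-10)(s - 3)).
So |(-2s - 1)/(s - 3) + 13/10| = 7|s + 7| / (10·|s − 3|).
Require δ ≤ 5, so |s − 3| ≥ |-10| − |s + 7| > 10 − 5 = 5.
Hence |(-2s - 1)/(s - 3) + 13/10| < 7|s + 7|/(10·5) = (7/50)|s + 7|, which is < ε once |s + 7| < (50/7)ε.
Take δ = min(5, (50/7)ε). Then 0 < |s + 7| < δ forces both bounds, so |(-2s - 1)/(s - 3) + 13/10| < ε.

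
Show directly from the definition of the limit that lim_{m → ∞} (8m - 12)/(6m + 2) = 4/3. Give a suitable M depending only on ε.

M = (22/9)/ε

Let ε > 0. For m ≥ 1, |(8m - 12)/(6m + 2) − (4/3)| = |-88|/(6(6m + 2)) = 88/(6(6m + 2)).
Since 6m + 2 ≥ 6m for m ≥ 1, this is ≤ 88/(6·6m) = (22/9)/m.
So |(8m - 12)/(6m + 2) − (4/3)| < ε whenever m > (22/9)/ε.
Take M = (22/9)/ε. If m > M then |(8m - 12)/(6m + 2) − (4/3)| ≤ (22/9)/m < ε.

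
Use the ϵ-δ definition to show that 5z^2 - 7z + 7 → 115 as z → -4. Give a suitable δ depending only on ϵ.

δ = min(1, ϵ/52)

Let ϵ > 0 be given. We want δ > 0 such that 0 < |z + 4| < δ implies |(5z^2 - 7z + 7) − 115| < ϵ.
(5z^2 - 7z + 7) − 115 = 5z^2 - 7z - 108 = (z + 4)(5z - 27).
So |(5z^2 - 7z + 7) − 115| = |z + 4|·|5z - 27|.
Assume first that |z + 4| < 1, so |z| < 5. Then |5z - 27| ≤ 5·5 + 27 = 52.
Hence |(5z^2 - 7z + 7) − 115| ≤ 52|z + 4| < ϵ provided |z + 4| < ϵ/52.
Choosing δ = min(1, ϵ/52) ensures both conditions, hence |(5z^2 - 7z + 7) − 115| < ϵ.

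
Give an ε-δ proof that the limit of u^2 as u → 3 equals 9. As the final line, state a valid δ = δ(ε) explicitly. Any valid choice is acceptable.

Let ε > 0 be given. We seek δ > 0 with 0 < |u − 3| < δ ⇒ |u^2 − 9| < ε.
Factor: u^2 − 9 = (u − 3)(u + 3), so |u^2 − 9| = |u − 3|·|u + 3|.
Impose δ ≤ 1 so that |u| < 4; then |u + 3| ≤ 7.
Hence |u^2 − 9| ≤ 7|u − 3|, which is < ε once |u − 3| < ε/7.
Take δ = min(1, ε/7). If 0 < |u − 3| < δ then both bounds hold and |u^2 − 9| ≤ 7|u − 3| < 7·(ε/7) = ε.

δ = min(1, ε/7)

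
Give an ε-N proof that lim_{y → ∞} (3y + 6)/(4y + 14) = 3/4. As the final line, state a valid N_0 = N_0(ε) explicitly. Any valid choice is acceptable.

Suppose ε > 0. We seek N_0 > 0 such that y > N_0 implies |(3y + 6)/(4y + 14) − (3/4)| < ε.
(3y + 6)/(4y + 14) − (3/4) = (4(3y + 6) − 3(4y + 14)) / (4(4y + 14)) = -18/(4(4y + 14)).
For y > 0 we have 4y + 14 > 4y, so |(3y + 6)/(4y + 14) − (3/4)| = 18/(4(4y + 14)) < 18/(4·4y) = (9/8)/y.
Thus |(3y + 6)/(4y + 14) − (3/4)| < ε whenever y > (9/8)/ε.
Take N_0 = (9/8)/ε. If y > N_0 then |(3y + 6)/(4y + 14) − (3/4)| < (9/8)/y < ε.

N_0 = (9/8)/ε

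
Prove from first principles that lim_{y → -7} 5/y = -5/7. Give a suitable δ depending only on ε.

δ = min(7/2, (49/10)ε)

Fix ε > 0. We seek δ > 0 such that 0 < |y + 7| < δ implies |5/y + 5/7| < ε.
|5/y + 5/7| = 5·|-7 − y|/(7·|y|) = 5|y + 7|/(7|y|).
Restrict δ ≤ 7/2. Then |y + 7| < 7/2 gives |y| > 7/2, so 7|y| > 49/2.
Then |5/y + 5/7| < 5|y + 7|/(49/2), which is < ε when |y + 7| < (49/10)ε.
Take δ = min(7/2, (49/10)ε). Then 0 < |y + 7| < δ gives both |y + 7| < 7/2 and |y + 7| < (49/10)ε, so |5/y + 5/7| < ε.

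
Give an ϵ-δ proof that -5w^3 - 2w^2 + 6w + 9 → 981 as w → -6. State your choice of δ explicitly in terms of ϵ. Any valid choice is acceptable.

Let ϵ > 0 be given. We want δ > 0 such that 0 < |w + 6| < δ implies |(-5w^3 - 2w^2 + 6w + 9) − 981| < ϵ.
(-5w^3 - 2w^2 + 6w + 9) − 981 = -5w^3 - 2w^2 + 6w - 972 = (w + 6)(-5w^2 + 28w - 162).
So |(-5w^3 - 2w^2 + 6w + 9) − 981| = |w + 6|·|-5w^2 + 28w - 162|.
Require δ ≤ 1. Then |w + 6| < 1 gives |w| < 7, and by the triangle inequality |-5w^2 + 28w - 162| ≤ 5·7^2 + 28·7 + 162 = 603.
Hence |(-5w^3 - 2w^2 + 6w + 9) − 981| ≤ 603|w + 6| < ϵ provided |w + 6| < ϵ/603.
Take δ = min(1, ϵ/603). Then 0 < |w + 6| < δ gives both |w + 6| < 1 and |w + 6| < ϵ/603, so |(-5w^3 - 2w^2 + 6w + 9) − 981| < ϵ.

δ = min(1, ϵ/603)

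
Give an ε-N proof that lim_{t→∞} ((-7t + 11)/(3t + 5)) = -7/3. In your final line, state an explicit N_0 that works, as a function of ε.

Fix ε > 0. We seek N_0 > 0 such that t > N_0 implies |(-7t + 11)/(3t + 5) + 7/3| < ε.
(-7t + 11)/(3t + 5) + 7/3 = (3(-7t + 11) − (-7)(3t + 5)) / (3(3t + 5)) = 68/(3(3t + 5)).
For t > 0 we have 3t + 5 > 3t, so |(-7t + 11)/(3t + 5) + 7/3| = 68/(3(3t + 5)) < 68/(3·3t) = (68/9)/t.
Thus |(-7t + 11)/(3t + 5) + 7/3| < ε whenever t > (68/9)/ε.
Take N_0 = (68/9)/ε. If t > N_0 then |(-7t + 11)/(3t + 5) + 7/3| < (68/9)/t < ε.

N_0 = (68/9)/ε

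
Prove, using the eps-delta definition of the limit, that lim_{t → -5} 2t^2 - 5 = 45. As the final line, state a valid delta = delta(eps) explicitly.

delta = min(1, eps/22)

Let eps > 0. We want delta > 0 such that 0 < |t + 5| < delta implies |(2t^2 - 5) − 45| < eps.
(2t^2 - 5) − 45 = 2t^2 - 50 = (t + 5)(2t - 10).
So |(2t^2 - 5) − 45| = |t + 5|·|2t - 10|.
Assume first that |t + 5| < 1, so |t| < 6. Then |2t - 10| ≤ 2·6 + 10 = 22.
Hence |(2t^2 - 5) − 45| ≤ 22|t + 5| < eps provided |t + 5| < eps/22.
Take delta = min(1, eps/22). Then 0 < |t + 5| < delta gives both |t + 5| < 1 and |t + 5| < eps/22, so |(2t^2 - 5) − 45| < eps.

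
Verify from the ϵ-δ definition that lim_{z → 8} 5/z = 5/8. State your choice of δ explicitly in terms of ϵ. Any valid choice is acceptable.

Let ϵ > 0. We seek δ > 0 such that 0 < |z − 8| < δ implies |5/z − (5/8)| < ϵ.
|5/z − (5/8)| = 5·|8 − z|/(8·|z|) = 5|z − 8|/(8|z|).
Restrict δ ≤ 4. Then |z − 8| < 4 gives |z| > 4, so 8|z| > 32.
Then |5/z − (5/8)| < 5|z − 8|/32, which is < ϵ when |z − 8| < (32/5)ϵ.
Take δ = min(4, (32/5)ϵ). Then 0 < |z − 8| < δ gives both |z − 8| < 4 and |z − 8| < (32/5)ϵ, so |5/z − (5/8)| < ϵ.

δ = min(4, (32/5)ϵ)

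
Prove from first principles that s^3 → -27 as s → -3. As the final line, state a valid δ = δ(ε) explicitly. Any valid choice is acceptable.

Let ε > 0 be given. We seek δ > 0 with 0 < |s + 3| < δ ⇒ |s^3 + 27| < ε.
Factor: s^3 + 27 = (s + 3)(s^2 - 3s + 9), so |s^3 + 27| = |s + 3|·|s^2 - 3s + 9|.
Impose δ ≤ 1 so that |s| < 4; then |s^2 - 3s + 9| ≤ 37.
Hence |s^3 + 27| ≤ 37|s + 3|, which is < ε once |s + 3| < ε/37.
Take δ = min(1, ε/37). If 0 < |s + 3| < δ then both bounds hold and |s^3 + 27| ≤ 37|s + 3| < 37·(ε/37) = ε.

δ = min(1, ε/37)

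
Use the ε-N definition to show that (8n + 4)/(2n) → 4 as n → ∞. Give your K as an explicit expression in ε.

K = 2/ε

Let ε > 0. For n ≥ 1, |(8n + 4)/(2n) − 4| = |8|/(2(2n)) = 8/(2(2n)).
Since 2n ≥ 2n for n ≥ 1, this is ≤ 8/(2·2n) = 2/n.
So |(8n + 4)/(2n) − 4| < ε whenever n > 2/ε.
Take K = 2/ε. If n > K then |(8n + 4)/(2n) − 4| ≤ 2/n < ε.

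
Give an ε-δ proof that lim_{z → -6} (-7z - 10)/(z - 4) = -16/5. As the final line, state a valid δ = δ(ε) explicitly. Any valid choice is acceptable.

Fix ε > 0. We want δ > 0 with 0 < |z + 6| < δ ⇒ |(-7z - 10)/(z - 4) + 16/5| < ε.
Combining over a common denominator, (-7z - 10)/(z - 4) + 16/5 = [(-7z - 10)·(-10) − 32·(z - 4)] / [(-10)·(z - 4)] = 38(z + 6) / ((-10)(z - 4)).
So |(-7z - 10)/(z - 4) + 16/5| = 38|z + 6| / (10·|z − 4|).
Restrict δ ≤ 5. Then |z + 6| < 5 gives |z − 4| = |(z + 6) + (-10)| ≥ 10 − 5 = 5.
Hence |(-7z - 10)/(z - 4) + 16/5| < 38|z + 6|/(10·5) = (19/25)|z + 6|, which is < ε once |z + 6| < (25/19)ε.
Take δ = min(5, (25/19)ε). Then 0 < |z + 6| < δ forces both bounds, so |(-7z - 10)/(z - 4) + 16/5| < ε.

δ = min(5, (25/19)ε)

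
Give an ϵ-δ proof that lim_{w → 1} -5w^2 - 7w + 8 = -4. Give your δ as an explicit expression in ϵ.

Let ϵ > 0. We want δ > 0 such that 0 < |w − 1| < δ implies |(-5w^2 - 7w + 8) + 4| < ϵ.
(-5w^2 - 7w + 8) + 4 = -5w^2 - 7w + 12 = (w − 1)(-5w - 12).
So |(-5w^2 - 7w + 8) + 4| = |w − 1|·|-5w - 12|.
Require δ ≤ 2. Then |w − 1| < 2 gives |w| < 3, and by the triangle inequality |-5w - 12| ≤ 5·3 + 12 = 27.
Hence |(-5w^2 - 7w + 8) + 4| ≤ 27|w − 1| < ϵ provided |w − 1| < ϵ/27.
Choosing δ = min(2, ϵ/27) ensures both conditions, hence |(-5w^2 - 7w + 8) + 4| < ϵ.

δ = min(2, ϵ/27)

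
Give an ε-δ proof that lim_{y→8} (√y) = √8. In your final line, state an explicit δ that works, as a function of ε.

Let ε > 0. We want δ > 0 such that 0 < |y − 8| < δ implies |√y − √8| < ε.
Multiplying by the conjugate, |√y − √8| = |y − 8|/(√y + √8).
Restrict δ ≤ 8 so that |y − 8| < 8 forces y > 0, and then √y + √8 > √8.
Hence |√y − √8| < |y − 8|/√8, which is < ε once |y − 8| < √8·ε.
Take δ = min(8, √8·ε). If 0 < |y − 8| < δ then y > 0 and |√y − √8| < |y − 8|/√8 < ε.

δ = min(8, √8·ε)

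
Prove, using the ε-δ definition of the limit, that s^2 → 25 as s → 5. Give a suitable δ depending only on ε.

Fix ε > 0. We seek δ > 0 with 0 < |s − 5| < δ ⇒ |s^2 − 25| < ε.
Factor: s^2 − 25 = (s − 5)(s + 5), so |s^2 − 25| = |s − 5|·|s + 5|.
Restrict δ ≤ 1. Then |s − 5| < 1 gives |s| < 6, so by the triangle inequality |s + 5| ≤ 6 + 5 = 11.
Hence |s^2 − 25| ≤ 11|s − 5|, which is < ε once |s − 5| < ε/11.
Take δ = min(1, ε/11). If 0 < |s − 5| < δ then both bounds hold and |s^2 − 25| ≤ 11|s − 5| < 11·(ε/11) = ε.

δ = min(1, ε/11)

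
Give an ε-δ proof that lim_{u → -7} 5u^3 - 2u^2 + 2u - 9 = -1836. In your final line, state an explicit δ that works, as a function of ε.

δ = min(2, ε/999)

Let ε > 0 be given. We want δ > 0 such that 0 < |u + 7| < δ implies |(5u^3 - 2u^2 + 2u - 9) + 1836| < ε.
(5u^3 - 2u^2 + 2u - 9) + 1836 = 5u^3 - 2u^2 + 2u + 1827 = (u + 7)(5u^2 - 37u + 261).
So |(5u^3 - 2u^2 + 2u - 9) + 1836| = |u + 7|·|5u^2 - 37u + 261|.
Assume first that |u + 7| < 2, so |u| < 9. Then |5u^2 - 37u + 261| ≤ 5·9^2 + 37·9 + 261 = 999.
Hence |(5u^3 - 2u^2 + 2u - 9) + 1836| ≤ 999|u + 7| < ε provided |u + 7| < ε/999.
Choosing δ = min(2, ε/999) ensures both conditions, hence |(5u^3 - 2u^2 + 2u - 9) + 1836| < ε.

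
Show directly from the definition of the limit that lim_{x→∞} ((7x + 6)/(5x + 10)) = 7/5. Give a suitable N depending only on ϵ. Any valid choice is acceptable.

Let ϵ > 0 be given. We seek N > 0 such that x > N implies |(7x + 6)/(5x + 10) − (7/5)| < ϵ.
(7x + 6)/(5x + 10) − (7/5) = (5(7x + 6) − 7(5x + 10)) / (5(5x + 10)) = -40/(5(5x + 10)).
For x > 0 we have 5x + 10 > 5x, so |(7x + 6)/(5x + 10) − (7/5)| = 40/(5(5x + 10)) < 40/(5·5x) = (8/5)/x.
Thus |(7x + 6)/(5x + 10) − (7/5)| < ϵ whenever x > (8/5)/ϵ.
Take N = (8/5)/ϵ. If x > N then |(7x + 6)/(5x + 10) − (7/5)| < (8/5)/x < ϵ.

N = (8/5)/ϵ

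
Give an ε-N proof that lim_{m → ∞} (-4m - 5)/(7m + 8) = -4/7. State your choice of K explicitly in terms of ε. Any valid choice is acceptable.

Suppose ε > 0. For m ≥ 1, |(-4m - 5)/(7m + 8) + 4/7| = |-3|/(7(7m + 8)) = 3/(7(7m + 8)).
Since 7m + 8 ≥ 7m for m ≥ 1, this is ≤ 3/(7·7m) = (3/49)/m.
So |(-4m - 5)/(7m + 8) + 4/7| < ε whenever m > (3/49)/ε.
Take K = (3/49)/ε. If m > K then |(-4m - 5)/(7m + 8) + 4/7| ≤ (3/49)/m < ε.

K = (3/49)/ε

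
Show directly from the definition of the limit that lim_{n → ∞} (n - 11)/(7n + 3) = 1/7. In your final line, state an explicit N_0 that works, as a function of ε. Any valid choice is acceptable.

Let ε > 0. For n ≥ 1, |(n - 11)/(7n + 3) − (1/7)| = |-80|/(7(7n + 3)) = 80/(7(7n + 3)).
Since 7n + 3 ≥ 7n for n ≥ 1, this is ≤ 80/(7·7n) = (80/49)/n.
So |(n - 11)/(7n + 3) − (1/7)| < ε whenever n > (80/49)/ε.
Take N_0 = (80/49)/ε. If n > N_0 then |(n - 11)/(7n + 3) − (1/7)| ≤ (80/49)/n < ε.

N_0 = (80/49)/ε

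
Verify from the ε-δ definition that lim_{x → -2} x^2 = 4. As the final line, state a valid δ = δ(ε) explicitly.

δ = min(2, ε/6)

Suppose ε > 0. We seek δ > 0 with 0 < |x + 2| < δ ⇒ |x^2 − 4| < ε.
Factor: x^2 − 4 = (x + 2)(x - 2), so |x^2 − 4| = |x + 2|·|x - 2|.
Impose δ ≤ 2 so that |x| < 4; then |x - 2| ≤ 6.
Hence |x^2 − 4| ≤ 6|x + 2|, which is < ε once |x + 2| < ε/6.
Take δ = min(2, ε/6). If 0 < |x + 2| < δ then both bounds hold and |x^2 − 4| ≤ 6|x + 2| < 6·(ε/6) = ε.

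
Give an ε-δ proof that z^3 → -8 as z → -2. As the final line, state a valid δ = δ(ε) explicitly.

δ = min(2, ε/28)

Suppose ε > 0. We seek δ > 0 with 0 < |z + 2| < δ ⇒ |z^3 + 8| < ε.
Factor: z^3 + 8 = (z + 2)(z^2 - 2z + 4), so |z^3 + 8| = |z + 2|·|z^2 - 2z + 4|.
Restrict δ ≤ 2. Then |z + 2| < 2 gives |z| < 4, so by the triangle inequality |z^2 - 2z + 4| ≤ 4^2 + 2·4 + 4 = 28.
Hence |z^3 + 8| ≤ 28|z + 2|, which is < ε once |z + 2| < ε/28.
Take δ = min(2, ε/28). If 0 < |z + 2| < δ then both bounds hold and |z^3 + 8| ≤ 28|z + 2| < 28·(ε/28) = ε.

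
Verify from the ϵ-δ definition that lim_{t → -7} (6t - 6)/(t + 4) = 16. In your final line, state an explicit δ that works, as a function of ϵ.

δ = min(3/2, (3/20)ϵ)

Let ϵ > 0. We want δ > 0 with 0 < |t + 7| < δ ⇒ |(6t - 6)/(t + 4) − 16| < ϵ.
Combining over a common denominator, (6t - 6)/(t + 4) − 16 = [(6t - 6)·(-3) − (-48)·(t + 4)] / [(-3)·(t + 4)] = 30(t + 7) / ((-3)(t + 4)).
So |(6t - 6)/(t + 4) − 16| = 30|t + 7| / (3·|t + 4|).
Restrict δ ≤ 3/2. Then |t + 7| < 3/2 gives |t + 4| = |(t + 7) + (-3)| ≥ 3 − 3/2 = 3/2.
Hence |(6t - 6)/(t + 4) − 16| < 30|t + 7|/(3·(3/2)) = (20/3)|t + 7|, which is < ϵ once |t + 7| < (3/20)ϵ.
Take δ = min(3/2, (3/20)ϵ). Then 0 < |t + 7| < δ forces both bounds, so |(6t - 6)/(t + 4) − 16| < ϵ.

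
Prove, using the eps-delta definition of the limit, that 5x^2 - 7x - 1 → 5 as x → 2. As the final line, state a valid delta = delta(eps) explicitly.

delta = min(2, eps/23)

Suppose eps > 0. We want delta > 0 such that 0 < |x − 2| < delta implies |(5x^2 - 7x - 1) − 5| < eps.
(5x^2 - 7x - 1) − 5 = 5x^2 - 7x - 6 = (x − 2)(5x + 3).
So |(5x^2 - 7x - 1) − 5| = |x − 2|·|5x + 3|.
Assume first that |x − 2| < 2, so |x| < 4. Then |5x + 3| ≤ 5·4 + 3 = 23.
Hence |(5x^2 - 7x - 1) − 5| ≤ 23|x − 2| < eps provided |x − 2| < eps/23.
Choosing delta = min(2, eps/23) ensures both conditions, hence |(5x^2 - 7x - 1) − 5| < eps.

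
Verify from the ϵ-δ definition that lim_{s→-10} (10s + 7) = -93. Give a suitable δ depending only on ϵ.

Suppose ϵ > 0. We need δ > 0 so that 0 < |s + 10| < δ implies |(10s + 7) + 93| < ϵ.
Since (10s + 7) + 93 = 10(s + 10), we have |(10s + 7) + 93| = 10|s + 10|.
Thus it suffices that |s + 10| < ϵ/10.
Choosing δ = ϵ/10 gives |(10s + 7) + 93| = 10|s + 10| < ϵ whenever |s + 10| < δ.

δ = ϵ/10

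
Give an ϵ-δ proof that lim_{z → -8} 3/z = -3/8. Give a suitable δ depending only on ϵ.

Let ϵ > 0 be given. We seek δ > 0 such that 0 < |z + 8| < δ implies |3/z + 3/8| < ϵ.
|3/z + 3/8| = 3·|-8 − z|/(8·|z|) = 3|z + 8|/(8|z|).
Require δ ≤ 4 so that |z| > 8 − 4 = 4, hence 8|z| > 32.
Then |3/z + 3/8| < 3|z + 8|/32, which is < ϵ when |z + 8| < (32/3)ϵ.
Take δ = min(4, (32/3)ϵ). Then 0 < |z + 8| < δ gives both |z + 8| < 4 and |z + 8| < (32/3)ϵ, so |3/z + 3/8| < ϵ.

δ = min(4, (32/3)ϵ)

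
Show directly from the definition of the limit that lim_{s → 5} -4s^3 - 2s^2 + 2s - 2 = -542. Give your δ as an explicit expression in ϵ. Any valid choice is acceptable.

Let ϵ > 0. We want δ > 0 such that 0 < |s − 5| < δ implies |(-4s^3 - 2s^2 + 2s - 2) + 542| < ϵ.
(-4s^3 - 2s^2 + 2s - 2) + 542 = -4s^3 - 2s^2 + 2s + 540 = (s − 5)(-4s^2 - 22s - 108).
So |(-4s^3 - 2s^2 + 2s - 2) + 542| = |s − 5|·|-4s^2 - 22s - 108|.
Require δ ≤ 1. Then |s − 5| < 1 gives |s| < 6, and by the triangle inequality |-4s^2 - 22s - 108| ≤ 4·6^2 + 22·6 + 108 = 384.
Hence |(-4s^3 - 2s^2 + 2s - 2) + 542| ≤ 384|s − 5| < ϵ provided |s − 5| < ϵ/384.
Choosing δ = min(1, ϵ/384) ensures both conditions, hence |(-4s^3 - 2s^2 + 2s - 2) + 542| < ϵ.

δ = min(1, ϵ/384)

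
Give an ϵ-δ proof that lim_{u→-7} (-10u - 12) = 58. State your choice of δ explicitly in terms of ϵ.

Let ϵ > 0. We need δ > 0 so that 0 < |u + 7| < δ implies |(-10u - 12) − 58| < ϵ.
Since (-10u - 12) − 58 = -10(u + 7), we have |(-10u - 12) − 58| = 10|u + 7|.
Thus it suffices that |u + 7| < ϵ/10.
Choosing δ = ϵ/10 gives |(-10u - 12) − 58| = 10|u + 7| < ϵ whenever |u + 7| < δ.

δ = ϵ/10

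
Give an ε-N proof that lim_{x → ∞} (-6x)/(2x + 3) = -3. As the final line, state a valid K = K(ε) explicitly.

K = (9/2)/ε

Let ε > 0. We seek K > 0 such that x > K implies |(-6x)/(2x + 3) + 3| < ε.
(-6x)/(2x + 3) + 3 = (2(-6x) − (-6)(2x + 3)) / (2(2x + 3)) = 18/(2(2x + 3)).
For x > 0 we have 2x + 3 > 2x, so |(-6x)/(2x + 3) + 3| = 18/(2(2x + 3)) < 18/(2·2x) = (9/2)/x.
Thus |(-6x)/(2x + 3) + 3| < ε whenever x > (9/2)/ε.
Take K = (9/2)/ε. If x > K then |(-6x)/(2x + 3) + 3| < (9/2)/x < ε.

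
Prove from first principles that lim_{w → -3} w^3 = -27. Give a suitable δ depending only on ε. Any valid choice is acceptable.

Let ε > 0 be given. We seek δ > 0 with 0 < |w + 3| < δ ⇒ |w^3 + 27| < ε.
Factor: w^3 + 27 = (w + 3)(w^2 - 3w + 9), so |w^3 + 27| = |w + 3|·|w^2 - 3w + 9|.
Impose δ ≤ 1 so that |w| < 4; then |w^2 - 3w + 9| ≤ 37.
Hence |w^3 + 27| ≤ 37|w + 3|, which is < ε once |w + 3| < ε/37.
Take δ = min(1, ε/37). If 0 < |w + 3| < δ then both bounds hold and |w^3 + 27| ≤ 37|w + 3| < 37·(ε/37) = ε.

δ = min(1, ε/37)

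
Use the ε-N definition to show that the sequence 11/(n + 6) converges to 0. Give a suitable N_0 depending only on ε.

N_0 = 11/ε

Let ε > 0 be given. For n ≥ 1, |11/(n + 6) − 0| = 11/(n + 6) ≤ 11/n.
We need 11/n < ε, i.e. n > 11/ε.
Take N_0 = 11/ε. If n > N_0 then |11/(n + 6)| ≤ 11/n < ε.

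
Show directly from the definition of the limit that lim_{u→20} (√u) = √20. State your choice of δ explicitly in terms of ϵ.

Let ϵ > 0. We want δ > 0 such that 0 < |u − 20| < δ implies |√u − √20| < ϵ.
Multiplying by the conjugate, |√u − √20| = |u − 20|/(√u + √20).
Restrict δ ≤ 20 so that |u − 20| < 20 forces u > 0, and then √u + √20 > √20.
Hence |√u − √20| < |u − 20|/√20, which is < ϵ once |u − 20| < √20·ϵ.
Take δ = min(20, √20·ϵ). If 0 < |u − 20| < δ then u > 0 and |√u − √20| < |u − 20|/√20 < ϵ.

δ = min(20, √20·ϵ)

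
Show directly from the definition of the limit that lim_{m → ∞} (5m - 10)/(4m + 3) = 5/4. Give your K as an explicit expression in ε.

Let ε > 0. For m ≥ 1, |(5m - 10)/(4m + 3) − (5/4)| = |-55|/(4(4m + 3)) = 55/(4(4m + 3)).
Since 4m + 3 ≥ 4m for m ≥ 1, this is ≤ 55/(4·4m) = (55/16)/m.
So |(5m - 10)/(4m + 3) − (5/4)| < ε whenever m > (55/16)/ε.
Take K = (55/16)/ε. If m > K then |(5m - 10)/(4m + 3) − (5/4)| ≤ (55/16)/m < ε.

K = (55/16)/ε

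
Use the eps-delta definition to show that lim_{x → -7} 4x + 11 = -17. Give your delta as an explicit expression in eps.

delta = eps/4

Let eps > 0. We need delta > 0 so that 0 < |x + 7| < delta implies |(4x + 11) + 17| < eps.
Since (4x + 11) + 17 = 4(x + 7), we have |(4x + 11) + 17| = 4|x + 7|.
Thus it suffices that |x + 7| < eps/4.
Take delta = eps/4. If 0 < |x + 7| < delta then |(4x + 11) + 17| = 4|x + 7| < 4·(eps/4) = eps.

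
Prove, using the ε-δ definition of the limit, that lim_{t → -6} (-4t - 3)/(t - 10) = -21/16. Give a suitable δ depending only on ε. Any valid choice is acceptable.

δ = min(8, (128/43)ε)

Let ε > 0 be given. We want δ > 0 with 0 < |t + 6| < δ ⇒ |(-4t - 3)/(t - 10) + 21/16| < ε.
Combining over a common denominator, (-4t - 3)/(t - 10) + 21/16 = [(-4t - 3)·(-16) − 21·(t - 10)] / [(-16)·(t - 10)] = 43(t + 6) / ((-16)(t - 10)).
So |(-4t - 3)/(t - 10) + 21/16| = 43|t + 6| / (16·|t − 10|).
Restrict δ ≤ 8. Then |t + 6| < 8 gives |t − 10| = |(t + 6) + (-16)| ≥ 16 − 8 = 8.
Hence |(-4t - 3)/(t - 10) + 21/16| < 43|t + 6|/(16·8) = (43/128)|t + 6|, which is < ε once |t + 6| < (128/43)ε.
Take δ = min(8, (128/43)ε). Then 0 < |t + 6| < δ forces both bounds, so |(-4t - 3)/(t - 10) + 21/16| < ε.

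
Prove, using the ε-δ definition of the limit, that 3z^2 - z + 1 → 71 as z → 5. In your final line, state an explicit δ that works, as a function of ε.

Suppose ε > 0. We want δ > 0 such that 0 < |z − 5| < δ implies |(3z^2 - z + 1) − 71| < ε.
(3z^2 - z + 1) − 71 = 3z^2 - z - 70 = (z − 5)(3z + 14).
So |(3z^2 - z + 1) − 71| = |z − 5|·|3z + 14|.
Require δ ≤ 1. Then |z − 5| < 1 gives |z| < 6, and by the triangle inequality |3z + 14| ≤ 3·6 + 14 = 32.
Hence |(3z^2 - z + 1) − 71| ≤ 32|z − 5| < ε provided |z − 5| < ε/32.
Take δ = min(1, ε/32). Then 0 < |z − 5| < δ gives both |z − 5| < 1 and |z − 5| < ε/32, so |(3z^2 - z + 1) − 71| < ε.

δ = min(1, ε/32)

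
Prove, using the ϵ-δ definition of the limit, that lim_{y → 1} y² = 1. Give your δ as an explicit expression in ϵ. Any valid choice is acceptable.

δ = min(1, ϵ/3)

Suppose ϵ > 0. We seek δ > 0 with 0 < |y − 1| < δ ⇒ |y² − 1| < ϵ.
Factor: y² − 1 = (y − 1)(y + 1), so |y² − 1| = |y − 1|·|y + 1|.
Impose δ ≤ 1 so that |y| < 2; then |y + 1| ≤ 3.
Hence |y² − 1| ≤ 3|y − 1|, which is < ϵ once |y − 1| < ϵ/3.
Take δ = min(1, ϵ/3). If 0 < |y − 1| < δ then both bounds hold and |y² − 1| ≤ 3|y − 1| < 3·(ϵ/3) = ϵ.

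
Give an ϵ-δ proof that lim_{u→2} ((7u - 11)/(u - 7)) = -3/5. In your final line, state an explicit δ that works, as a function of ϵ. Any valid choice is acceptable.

δ = min(5/2, (25/76)ϵ)

Suppose ϵ > 0. We want δ > 0 with 0 < |u − 2| < δ ⇒ |(7u - 11)/(u - 7) + 3/5| < ϵ.
Combining over a common denominator, (7u - 11)/(u - 7) + 3/5 = [(7u - 11)·(-5) − 3·(u - 7)] / [(-5)·(u - 7)] = -38(u − 2) / ((-5)(u - 7)).
So |(7u - 11)/(u - 7) + 3/5| = 38|u − 2| / (5·|u − 7|).
Restrict δ ≤ 5/2. Then |u − 2| < 5/2 gives |u − 7| = |(u − 2) + (-5)| ≥ 5 − 5/2 = 5/2.
Hence |(7u - 11)/(u - 7) + 3/5| < 38|u − 2|/(5·(5/2)) = (76/25)|u − 2|, which is < ϵ once |u − 2| < (25/76)ϵ.
Take δ = min(5/2, (25/76)ϵ). Then 0 < |u − 2| < δ forces both bounds, so |(7u - 11)/(u - 7) + 3/5| < ϵ.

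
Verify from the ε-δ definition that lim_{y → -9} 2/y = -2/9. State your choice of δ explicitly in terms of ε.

Let ε > 0. We seek δ > 0 such that 0 < |y + 9| < δ implies |2/y + 2/9| < ε.
|2/y + 2/9| = 2·|-9 − y|/(9·|y|) = 2|y + 9|/(9|y|).
Restrict δ ≤ 9/2. Then |y + 9| < 9/2 gives |y| > 9/2, so 9|y| > 81/2.
Then |2/y + 2/9| < 2|y + 9|/(81/2), which is < ε when |y + 9| < (81/4)ε.
Take δ = min(9/2, (81/4)ε). Then 0 < |y + 9| < δ gives both |y + 9| < 9/2 and |y + 9| < (81/4)ε, so |2/y + 2/9| < ε.

δ = min(9/2, (81/4)ε)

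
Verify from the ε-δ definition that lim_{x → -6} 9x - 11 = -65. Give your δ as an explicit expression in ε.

Fix ε > 0. We need δ > 0 so that 0 < |x + 6| < δ implies |(9x - 11) + 65| < ε.
Since (9x - 11) + 65 = 9(x + 6), we have |(9x - 11) + 65| = 9|x + 6|.
So 9|x + 6| < ε exactly when |x + 6| < ε/9.
Choosing δ = ε/9 gives |(9x - 11) + 65| = 9|x + 6| < ε whenever |x + 6| < δ.

δ = ε/9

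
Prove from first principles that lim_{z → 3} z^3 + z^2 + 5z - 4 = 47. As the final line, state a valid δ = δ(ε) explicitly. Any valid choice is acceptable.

Let ε > 0 be given. We want δ > 0 such that 0 < |z − 3| < δ implies |(z^3 + z^2 + 5z - 4) − 47| < ε.
(z^3 + z^2 + 5z - 4) − 47 = z^3 + z^2 + 5z - 51 = (z − 3)(z^2 + 4z + 17).
So |(z^3 + z^2 + 5z - 4) − 47| = |z − 3|·|z^2 + 4z + 17|.
Assume first that |z − 3| < 2, so |z| < 5. Then |z^2 + 4z + 17| ≤ 5^2 + 4·5 + 17 = 62.
Hence |(z^3 + z^2 + 5z - 4) − 47| ≤ 62|z − 3| < ε provided |z − 3| < ε/62.
Choosing δ = min(2, ε/62) ensures both conditions, hence |(z^3 + z^2 + 5z - 4) − 47| < ε.

δ = min(2, ε/62)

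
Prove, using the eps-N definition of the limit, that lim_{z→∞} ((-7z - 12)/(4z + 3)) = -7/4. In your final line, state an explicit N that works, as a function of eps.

Suppose eps > 0. We seek N > 0 such that z > N implies |(-7z - 12)/(4z + 3) + 7/4| < eps.
(-7z - 12)/(4z + 3) + 7/4 = (4(-7z - 12) − (-7)(4z + 3)) / (4(4z + 3)) = -27/(4(4z + 3)).
For z > 0 we have 4z + 3 > 4z, so |(-7z - 12)/(4z + 3) + 7/4| = 27/(4(4z + 3)) < 27/(4·4z) = (27/16)/z.
Thus |(-7z - 12)/(4z + 3) + 7/4| < eps whenever z > (27/16)/eps.
Take N = (27/16)/eps. If z > N then |(-7z - 12)/(4z + 3) + 7/4| < (27/16)/z < eps.

N = (27/16)/eps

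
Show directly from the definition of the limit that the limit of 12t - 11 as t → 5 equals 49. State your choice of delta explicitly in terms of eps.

Let eps > 0 be given. We need delta > 0 so that 0 < |t − 5| < delta implies |(12t - 11) − 49| < eps.
|(12t - 11) − 49| = |12t - 60| = 12|t − 5|.
So 12|t − 5| < eps exactly when |t − 5| < eps/12.
Choosing delta = eps/12 gives |(12t - 11) − 49| = 12|t − 5| < eps whenever |t − 5| < delta.

delta = eps/12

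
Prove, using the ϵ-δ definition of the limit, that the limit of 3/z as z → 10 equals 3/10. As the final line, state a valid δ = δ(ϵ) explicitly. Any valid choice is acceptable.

Suppose ϵ > 0. We seek δ > 0 such that 0 < |z − 10| < δ implies |3/z − (3/10)| < ϵ.
|3/z − (3/10)| = 3·|10 − z|/(10·|z|) = 3|z − 10|/(10|z|).
Restrict δ ≤ 5. Then |z − 10| < 5 gives |z| > 5, so 10|z| > 50.
Then |3/z − (3/10)| < 3|z − 10|/50, which is < ϵ when |z − 10| < (50/3)ϵ.
Take δ = min(5, (50/3)ϵ). Then 0 < |z − 10| < δ gives both |z − 10| < 5 and |z − 10| < (50/3)ϵ, so |3/z − (3/10)| < ϵ.

δ = min(5, (50/3)ϵ)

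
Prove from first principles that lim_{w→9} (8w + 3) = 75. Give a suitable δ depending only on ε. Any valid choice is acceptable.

Let ε > 0. We need δ > 0 so that 0 < |w − 9| < δ implies |(8w + 3) − 75| < ε.
Since (8w + 3) − 75 = 8(w − 9), we have |(8w + 3) − 75| = 8|w − 9|.
Thus it suffices that |w − 9| < ε/8.
Choosing δ = ε/8 gives |(8w + 3) − 75| = 8|w − 9| < ε whenever |w − 9| < δ.

δ = ε/8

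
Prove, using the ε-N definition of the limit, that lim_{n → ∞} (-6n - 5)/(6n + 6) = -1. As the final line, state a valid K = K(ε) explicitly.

K = (1/6)/ε

Suppose ε > 0. For n ≥ 1, |(-6n - 5)/(6n + 6) + 1| = |6|/(6(6n + 6)) = 6/(6(6n + 6)).
Since 6n + 6 ≥ 6n for n ≥ 1, this is ≤ 6/(6·6n) = (1/6)/n.
So |(-6n - 5)/(6n + 6) + 1| < ε whenever n > (1/6)/ε.
Take K = (1/6)/ε. If n > K then |(-6n - 5)/(6n + 6) + 1| ≤ (1/6)/n < ε.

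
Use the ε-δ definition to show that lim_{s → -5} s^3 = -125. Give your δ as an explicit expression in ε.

Let ε > 0. We seek δ > 0 with 0 < |s + 5| < δ ⇒ |s^3 + 125| < ε.
Factor: s^3 + 125 = (s + 5)(s^2 - 5s + 25), so |s^3 + 125| = |s + 5|·|s^2 - 5s + 25|.
Impose δ ≤ 2 so that |s| < 7; then |s^2 - 5s + 25| ≤ 109.
Hence |s^3 + 125| ≤ 109|s + 5|, which is < ε once |s + 5| < ε/109.
Take δ = min(2, ε/109). If 0 < |s + 5| < δ then both bounds hold and |s^3 + 125| ≤ 109|s + 5| < 109·(ε/109) = ε.

δ = min(2, ε/109)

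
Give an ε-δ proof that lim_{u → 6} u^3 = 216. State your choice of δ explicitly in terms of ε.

δ = min(2, ε/148)

Fix ε > 0. We seek δ > 0 with 0 < |u − 6| < δ ⇒ |u^3 − 216| < ε.
Factor: u^3 − 216 = (u − 6)(u^2 + 6u + 36), so |u^3 − 216| = |u − 6|·|u^2 + 6u + 36|.
Restrict δ ≤ 2. Then |u − 6| < 2 gives |u| < 8, so by the triangle inequality |u^2 + 6u + 36| ≤ 8^2 + 6·8 + 36 = 148.
Hence |u^3 − 216| ≤ 148|u − 6|, which is < ε once |u − 6| < ε/148.
Take δ = min(2, ε/148). If 0 < |u − 6| < δ then both bounds hold and |u^3 − 216| ≤ 148|u − 6| < 148·(ε/148) = ε.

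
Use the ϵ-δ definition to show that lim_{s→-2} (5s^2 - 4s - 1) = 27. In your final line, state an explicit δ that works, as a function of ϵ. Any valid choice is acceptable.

δ = min(2, ϵ/34)

Let ϵ > 0 be given. We want δ > 0 such that 0 < |s + 2| < δ implies |(5s^2 - 4s - 1) − 27| < ϵ.
(5s^2 - 4s - 1) − 27 = 5s^2 - 4s - 28 = (s + 2)(5s - 14).
So |(5s^2 - 4s - 1) − 27| = |s + 2|·|5s - 14|.
Assume first that |s + 2| < 2, so |s| < 4. Then |5s - 14| ≤ 5·4 + 14 = 34.
Hence |(5s^2 - 4s - 1) − 27| ≤ 34|s + 2| < ϵ provided |s + 2| < ϵ/34.
Choosing δ = min(2, ϵ/34) ensures both conditions, hence |(5s^2 - 4s - 1) − 27| < ϵ.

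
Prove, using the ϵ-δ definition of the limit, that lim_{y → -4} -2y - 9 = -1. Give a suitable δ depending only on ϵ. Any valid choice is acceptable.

δ = ϵ/2

Let ϵ > 0 be given. We need δ > 0 so that 0 < |y + 4| < δ implies |(-2y - 9) + 1| < ϵ.
Since (-2y - 9) + 1 = -2(y + 4), we have |(-2y - 9) + 1| = 2|y + 4|.
Thus it suffices that |y + 4| < ϵ/2.
Take δ = ϵ/2. If 0 < |y + 4| < δ then |(-2y - 9) + 1| = 2|y + 4| < 2·(ϵ/2) = ϵ.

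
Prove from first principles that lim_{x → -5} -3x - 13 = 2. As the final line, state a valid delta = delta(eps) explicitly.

Let eps > 0 be given. We need delta > 0 so that 0 < |x + 5| < delta implies |(-3x - 13) − 2| < eps.
Since (-3x - 13) − 2 = -3(x + 5), we have |(-3x - 13) − 2| = 3|x + 5|.
So 3|x + 5| < eps exactly when |x + 5| < eps/3.
Choosing delta = eps/3 gives |(-3x - 13) − 2| = 3|x + 5| < eps whenever |x + 5| < delta.

delta = eps/3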